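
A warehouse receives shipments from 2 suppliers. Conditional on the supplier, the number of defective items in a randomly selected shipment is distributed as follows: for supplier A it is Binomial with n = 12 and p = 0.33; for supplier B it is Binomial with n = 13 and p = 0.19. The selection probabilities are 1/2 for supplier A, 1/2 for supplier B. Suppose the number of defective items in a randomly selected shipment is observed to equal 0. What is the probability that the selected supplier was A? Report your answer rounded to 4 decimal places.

Likelihoods P(X=0 | ·): A: 0.00818272; B: 0.0646108.
Posterior ∝ prior × likelihood. Numerator for A: 0.5·0.00818272 = 0.00409136.
Normalizing constant: 0.5·0.00818272 + 0.5·0.0646108 = 0.0363968.
P(A | observation) = 0.00409136 / 0.0363968 = 0.11241.

0.1124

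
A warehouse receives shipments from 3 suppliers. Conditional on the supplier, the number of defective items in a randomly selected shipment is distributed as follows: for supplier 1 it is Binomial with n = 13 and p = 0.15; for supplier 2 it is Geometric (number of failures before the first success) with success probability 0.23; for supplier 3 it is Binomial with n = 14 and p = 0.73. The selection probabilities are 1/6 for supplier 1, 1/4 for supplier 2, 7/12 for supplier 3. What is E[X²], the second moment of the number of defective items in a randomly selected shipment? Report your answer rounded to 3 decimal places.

69.889

For each component E[X²] = Var + (mean)², giving 1: 5.46; 2: 25.7637; 3: 107.208.
Overall E[X²] = 0.166667·5.46 + 0.25·25.7637 + 0.583333·107.208 = 69.8888.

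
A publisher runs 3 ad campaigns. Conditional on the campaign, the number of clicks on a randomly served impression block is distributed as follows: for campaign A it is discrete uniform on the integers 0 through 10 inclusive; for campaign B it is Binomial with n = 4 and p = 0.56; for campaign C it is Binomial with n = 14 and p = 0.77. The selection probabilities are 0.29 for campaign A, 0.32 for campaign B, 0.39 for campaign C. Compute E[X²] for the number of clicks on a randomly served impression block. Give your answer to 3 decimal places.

For each component E[X²] = Var + (mean)², giving A: 35; B: 6.0032; C: 118.688.
Overall E[X²] = 0.29·35 + 0.32·6.0032 + 0.39·118.688 = 58.3593.

58.359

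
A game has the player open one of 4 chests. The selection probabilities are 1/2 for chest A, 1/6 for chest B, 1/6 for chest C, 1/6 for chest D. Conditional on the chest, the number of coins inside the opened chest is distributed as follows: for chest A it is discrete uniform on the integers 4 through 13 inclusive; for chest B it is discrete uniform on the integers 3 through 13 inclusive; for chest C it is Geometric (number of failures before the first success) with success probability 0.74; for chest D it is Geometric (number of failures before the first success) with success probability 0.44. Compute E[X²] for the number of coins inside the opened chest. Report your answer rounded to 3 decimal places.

For each component E[X²] = Var + (mean)², giving A: 80.5; B: 74; C: 0.598247; D: 4.5124.
Overall E[X²] = 0.5·80.5 + 0.166667·74 + 0.166667·0.598247 + 0.166667·4.5124 = 53.4351.

53.435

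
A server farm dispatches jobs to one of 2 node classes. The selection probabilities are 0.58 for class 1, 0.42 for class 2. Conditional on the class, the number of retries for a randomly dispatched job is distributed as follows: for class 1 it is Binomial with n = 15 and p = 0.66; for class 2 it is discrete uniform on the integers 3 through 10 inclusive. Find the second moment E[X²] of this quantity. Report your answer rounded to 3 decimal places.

78.748

For each component E[X²] = Var + (mean)², giving 1: 101.376; 2: 47.5.
Overall E[X²] = 0.58·101.376 + 0.42·47.5 = 78.7481.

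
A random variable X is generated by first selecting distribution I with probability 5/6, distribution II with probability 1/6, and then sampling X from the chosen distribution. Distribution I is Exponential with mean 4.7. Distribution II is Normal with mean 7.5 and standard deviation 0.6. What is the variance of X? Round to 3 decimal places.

19.557

Per component, I: μ=4.7, E[X²]=44.18; II: μ=7.5, E[X²]=56.61.
E[X] = 0.833333·4.7 + 0.166667·7.5 = 5.16667.
E[X²] = 0.833333·44.18 + 0.166667·56.61 = 46.2517.
Var(X) = E[X²] − (E[X])² = 46.2517 − 26.6944 = 19.5572.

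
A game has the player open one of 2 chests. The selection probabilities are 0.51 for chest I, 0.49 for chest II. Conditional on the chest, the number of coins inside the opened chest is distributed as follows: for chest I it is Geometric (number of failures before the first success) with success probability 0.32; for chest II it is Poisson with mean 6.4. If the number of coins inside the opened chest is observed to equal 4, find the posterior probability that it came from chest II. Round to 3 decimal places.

Likelihoods P(X=4 | ·): I: 0.0684204; II: 0.116151.
Posterior ∝ prior × likelihood. Numerator for II: 0.49·0.116151 = 0.0569141.
Normalizing constant: 0.51·0.0684204 + 0.49·0.116151 = 0.0918085.
P(II | observation) = 0.0569141 / 0.0918085 = 0.619922.

0.620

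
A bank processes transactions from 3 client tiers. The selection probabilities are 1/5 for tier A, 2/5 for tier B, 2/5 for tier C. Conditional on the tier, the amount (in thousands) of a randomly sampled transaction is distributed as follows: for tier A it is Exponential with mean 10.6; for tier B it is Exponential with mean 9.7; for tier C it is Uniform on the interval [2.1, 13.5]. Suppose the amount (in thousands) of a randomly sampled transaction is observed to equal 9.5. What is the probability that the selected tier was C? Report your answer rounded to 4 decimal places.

Likelihoods f(9.5 | ·): A: 0.0385006; B: 0.0387158; C: 0.0877193.
Posterior ∝ prior × likelihood. Numerator for C: 0.4·0.0877193 = 0.0350877.
Normalizing constant: 0.2·0.0385006 + 0.4·0.0387158 + 0.4·0.0877193 = 0.0582742.
P(C | observation) = 0.0350877 / 0.0582742 = 0.602114.

0.6021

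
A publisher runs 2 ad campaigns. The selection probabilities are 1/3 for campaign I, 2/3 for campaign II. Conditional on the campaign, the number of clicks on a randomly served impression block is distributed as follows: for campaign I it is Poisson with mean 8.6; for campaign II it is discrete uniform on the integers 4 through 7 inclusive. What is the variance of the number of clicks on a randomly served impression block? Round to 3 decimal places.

5.836

Per component, I: μ=8.6, E[X²]=82.56; II: μ=5.5, E[X²]=31.5.
E[X] = 0.333333·8.6 + 0.666667·5.5 = 6.53333.
E[X²] = 0.333333·82.56 + 0.666667·31.5 = 48.52.
Var(X) = E[X²] − (E[X])² = 48.52 − 42.6844 = 5.83556.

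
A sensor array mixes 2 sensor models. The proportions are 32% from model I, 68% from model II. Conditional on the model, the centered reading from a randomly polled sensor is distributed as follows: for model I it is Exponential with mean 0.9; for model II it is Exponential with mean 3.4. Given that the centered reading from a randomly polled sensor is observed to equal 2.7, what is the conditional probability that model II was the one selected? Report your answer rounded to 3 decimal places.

Likelihoods f(2.7 | ·): I: 0.055319; II: 0.132935.
Posterior ∝ prior × likelihood. Numerator for II: 0.68·0.132935 = 0.090396.
Normalizing constant: 0.32·0.055319 + 0.68·0.132935 = 0.108098.
P(II | observation) = 0.090396 / 0.108098 = 0.836241.

0.836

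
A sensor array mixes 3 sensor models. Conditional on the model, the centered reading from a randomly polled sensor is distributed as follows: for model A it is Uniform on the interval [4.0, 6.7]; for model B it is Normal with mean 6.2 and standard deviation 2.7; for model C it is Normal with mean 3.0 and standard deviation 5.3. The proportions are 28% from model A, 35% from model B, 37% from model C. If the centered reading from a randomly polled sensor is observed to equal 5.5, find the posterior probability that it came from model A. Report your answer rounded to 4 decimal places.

Likelihoods f(5.5 | ·): A: 0.37037; B: 0.142873; C: 0.0673471.
Posterior ∝ prior × likelihood. Numerator for A: 0.28·0.37037 = 0.103704.
Normalizing constant: 0.28·0.37037 + 0.35·0.142873 + 0.37·0.0673471 = 0.178628.
P(A | observation) = 0.103704 / 0.178628 = 0.580558.

0.5806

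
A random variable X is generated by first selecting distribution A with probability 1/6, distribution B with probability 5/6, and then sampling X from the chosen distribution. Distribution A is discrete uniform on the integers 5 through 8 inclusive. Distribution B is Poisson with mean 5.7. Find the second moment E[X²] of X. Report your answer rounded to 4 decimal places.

For each component E[X²] = Var + (mean)², giving A: 43.5; B: 38.19.
Overall E[X²] = 0.166667·43.5 + 0.833333·38.19 = 39.075.

39.0750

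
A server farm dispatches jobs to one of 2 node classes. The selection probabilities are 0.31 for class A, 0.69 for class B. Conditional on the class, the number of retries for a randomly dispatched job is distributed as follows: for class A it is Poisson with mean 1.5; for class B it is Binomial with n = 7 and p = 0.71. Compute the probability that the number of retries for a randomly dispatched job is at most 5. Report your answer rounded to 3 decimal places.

0.756

Conditional on each class, P(X ≤ 5): A: 0.995544; B: 0.649005.
By total probability, P(X ≤ 5) = 0.31·0.995544 + 0.69·0.649005 = 0.756432.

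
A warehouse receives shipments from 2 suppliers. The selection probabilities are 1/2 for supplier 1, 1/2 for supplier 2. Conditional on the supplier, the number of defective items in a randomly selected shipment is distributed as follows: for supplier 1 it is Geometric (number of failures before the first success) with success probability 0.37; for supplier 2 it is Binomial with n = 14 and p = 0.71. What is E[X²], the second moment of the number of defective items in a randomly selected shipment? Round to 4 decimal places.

54.5936

For each component E[X²] = Var + (mean)², giving 1: 7.5011; 2: 101.686.
Overall E[X²] = 0.5·7.5011 + 0.5·101.686 = 54.5936.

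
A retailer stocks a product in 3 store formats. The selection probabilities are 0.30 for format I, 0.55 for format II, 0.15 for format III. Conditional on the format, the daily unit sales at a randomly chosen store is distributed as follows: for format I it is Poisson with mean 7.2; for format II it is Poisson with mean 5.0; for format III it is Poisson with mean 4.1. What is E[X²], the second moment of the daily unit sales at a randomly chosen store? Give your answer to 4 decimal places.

For each component E[X²] = Var + (mean)², giving I: 59.04; II: 30; III: 20.91.
Overall E[X²] = 0.3·59.04 + 0.55·30 + 0.15·20.91 = 37.3485.

37.3485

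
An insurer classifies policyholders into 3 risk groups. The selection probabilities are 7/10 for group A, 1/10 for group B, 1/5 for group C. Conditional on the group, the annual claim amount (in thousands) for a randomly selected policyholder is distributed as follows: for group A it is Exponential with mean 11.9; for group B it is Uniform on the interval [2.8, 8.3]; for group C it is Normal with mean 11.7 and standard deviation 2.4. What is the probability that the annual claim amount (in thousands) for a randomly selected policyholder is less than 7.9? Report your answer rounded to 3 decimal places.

Conditional on each group, P(X < 7.9): A: 0.485143; B: 0.927273; C: 0.0566728.
By total probability, P(X < 7.9) = 0.7·0.485143 + 0.1·0.927273 + 0.2·0.0566728 = 0.443662.

0.444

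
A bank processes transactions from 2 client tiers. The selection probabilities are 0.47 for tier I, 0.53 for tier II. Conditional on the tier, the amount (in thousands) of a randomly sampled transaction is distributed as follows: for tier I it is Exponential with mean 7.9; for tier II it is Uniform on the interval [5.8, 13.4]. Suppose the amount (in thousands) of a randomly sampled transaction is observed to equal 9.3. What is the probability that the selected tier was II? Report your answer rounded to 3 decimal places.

Likelihoods f(9.3 | ·): I: 0.0390045; II: 0.131579.
Posterior ∝ prior × likelihood. Numerator for II: 0.53·0.131579 = 0.0697368.
Normalizing constant: 0.47·0.0390045 + 0.53·0.131579 = 0.088069.
P(II | observation) = 0.0697368 / 0.088069 = 0.791844.

0.792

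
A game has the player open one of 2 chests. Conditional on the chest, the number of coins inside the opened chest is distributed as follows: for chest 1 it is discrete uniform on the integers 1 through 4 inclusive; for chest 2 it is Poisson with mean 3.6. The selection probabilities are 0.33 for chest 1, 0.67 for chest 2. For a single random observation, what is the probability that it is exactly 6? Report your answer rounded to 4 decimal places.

0.0553

Conditional on each chest, P(X = 6): 1: 0; 2: 0.0826081.
By total probability, P(X = 6) = 0.33·0 + 0.67·0.0826081 = 0.0553474.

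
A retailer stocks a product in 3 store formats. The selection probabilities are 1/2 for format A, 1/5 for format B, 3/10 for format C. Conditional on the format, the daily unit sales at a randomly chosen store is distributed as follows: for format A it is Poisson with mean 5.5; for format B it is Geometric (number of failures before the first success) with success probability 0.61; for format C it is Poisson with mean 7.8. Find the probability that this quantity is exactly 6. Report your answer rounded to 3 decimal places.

Conditional on each format, P(X = 6): A: 0.157117; B: 0.00214643; C: 0.128156.
By total probability, P(X = 6) = 0.5·0.157117 + 0.2·0.00214643 + 0.3·0.128156 = 0.117435.

0.117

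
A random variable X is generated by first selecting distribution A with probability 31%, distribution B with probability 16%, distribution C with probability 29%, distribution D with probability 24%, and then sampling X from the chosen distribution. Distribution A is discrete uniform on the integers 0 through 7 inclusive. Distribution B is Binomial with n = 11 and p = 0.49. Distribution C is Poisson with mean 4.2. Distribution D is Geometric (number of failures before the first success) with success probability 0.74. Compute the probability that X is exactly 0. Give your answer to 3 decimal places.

0.221

Conditional on each component, P(X = 0): A: 0.125; B: 0.000607116; C: 0.0149956; D: 0.74.
By total probability, P(X = 0) = 0.31·0.125 + 0.16·0.000607116 + 0.29·0.0149956 + 0.24·0.74 = 0.220796.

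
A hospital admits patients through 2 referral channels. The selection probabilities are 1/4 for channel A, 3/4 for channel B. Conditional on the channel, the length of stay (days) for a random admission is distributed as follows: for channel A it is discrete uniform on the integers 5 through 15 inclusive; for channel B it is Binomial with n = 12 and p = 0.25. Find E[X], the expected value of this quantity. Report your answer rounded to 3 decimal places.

Component means — A: 10; B: 3.
E[X] = 0.25·10 + 0.75·3 = 4.75.

4.750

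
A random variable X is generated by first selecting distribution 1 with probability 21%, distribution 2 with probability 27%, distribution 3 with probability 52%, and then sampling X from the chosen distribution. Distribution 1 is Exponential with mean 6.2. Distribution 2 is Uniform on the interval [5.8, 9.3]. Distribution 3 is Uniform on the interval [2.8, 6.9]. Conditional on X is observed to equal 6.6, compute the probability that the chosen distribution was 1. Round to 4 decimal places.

Likelihoods f(6.6 | ·): 1: 0.0556282; 2: 0.285714; 3: 0.243902.
Posterior ∝ prior × likelihood. Numerator for 1: 0.21·0.0556282 = 0.0116819.
Normalizing constant: 0.21·0.0556282 + 0.27·0.285714 + 0.52·0.243902 = 0.215654.
P(1 | observation) = 0.0116819 / 0.215654 = 0.0541697.

0.0542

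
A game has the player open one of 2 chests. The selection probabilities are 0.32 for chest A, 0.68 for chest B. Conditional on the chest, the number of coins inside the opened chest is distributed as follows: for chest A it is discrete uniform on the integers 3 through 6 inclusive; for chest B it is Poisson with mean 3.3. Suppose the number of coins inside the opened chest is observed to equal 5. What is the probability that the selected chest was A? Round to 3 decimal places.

0.494

Likelihoods P(X=5 | ·): A: 0.25; B: 0.120286.
Posterior ∝ prior × likelihood. Numerator for A: 0.32·0.25 = 0.08.
Normalizing constant: 0.32·0.25 + 0.68·0.120286 = 0.161795.
P(A | observation) = 0.08 / 0.161795 = 0.494454.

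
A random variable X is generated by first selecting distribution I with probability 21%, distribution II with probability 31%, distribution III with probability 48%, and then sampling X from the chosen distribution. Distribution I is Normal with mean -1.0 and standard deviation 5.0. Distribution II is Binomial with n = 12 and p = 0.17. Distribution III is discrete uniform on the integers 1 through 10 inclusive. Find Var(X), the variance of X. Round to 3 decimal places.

16.377

Per component, I: μ=-1, E[X²]=26; II: μ=2.04, E[X²]=5.8548; III: μ=5.5, E[X²]=38.5.
E[X] = 0.21·-1 + 0.31·2.04 + 0.48·5.5 = 3.0624.
E[X²] = 0.21·26 + 0.31·5.8548 + 0.48·38.5 = 25.755.
Var(X) = E[X²] − (E[X])² = 25.755 − 9.37829 = 16.3767.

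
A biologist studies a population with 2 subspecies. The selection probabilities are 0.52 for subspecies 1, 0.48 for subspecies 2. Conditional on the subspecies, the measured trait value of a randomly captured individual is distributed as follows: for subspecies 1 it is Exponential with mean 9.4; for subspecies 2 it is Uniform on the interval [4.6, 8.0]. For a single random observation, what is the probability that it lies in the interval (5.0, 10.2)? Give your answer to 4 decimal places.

0.5533

Conditional on each subspecies, P(5.0 < X < 10.2): 1: 0.249613; 2: 0.882353.
By total probability, P(5.0 < X < 10.2) = 0.52·0.249613 + 0.48·0.882353 = 0.553328.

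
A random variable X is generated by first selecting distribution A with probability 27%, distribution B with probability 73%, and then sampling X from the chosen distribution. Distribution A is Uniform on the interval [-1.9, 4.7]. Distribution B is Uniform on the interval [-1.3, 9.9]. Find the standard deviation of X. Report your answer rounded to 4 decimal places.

Per component, A: μ=1.4, E[X²]=5.59; B: μ=4.3, E[X²]=28.9433.
E[X] = 0.27·1.4 + 0.73·4.3 = 3.517.
E[X²] = 0.27·5.59 + 0.73·28.9433 = 22.6379.
Var(X) = E[X²] − (E[X])² = 22.6379 − 12.3693 = 10.2686.
SD(X) = √10.2686 = 3.20447.

3.2045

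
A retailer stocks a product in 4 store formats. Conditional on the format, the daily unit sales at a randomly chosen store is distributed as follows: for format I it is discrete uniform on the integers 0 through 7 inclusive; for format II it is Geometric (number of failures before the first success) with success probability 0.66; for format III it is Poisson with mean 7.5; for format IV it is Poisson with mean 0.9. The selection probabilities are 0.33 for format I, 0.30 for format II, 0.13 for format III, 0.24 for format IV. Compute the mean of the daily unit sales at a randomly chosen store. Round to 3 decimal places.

Component means — I: 3.5; II: 0.515152; III: 7.5; IV: 0.9.
E[X] = 0.33·3.5 + 0.3·0.515152 + 0.13·7.5 + 0.24·0.9 = 2.50055.

2.501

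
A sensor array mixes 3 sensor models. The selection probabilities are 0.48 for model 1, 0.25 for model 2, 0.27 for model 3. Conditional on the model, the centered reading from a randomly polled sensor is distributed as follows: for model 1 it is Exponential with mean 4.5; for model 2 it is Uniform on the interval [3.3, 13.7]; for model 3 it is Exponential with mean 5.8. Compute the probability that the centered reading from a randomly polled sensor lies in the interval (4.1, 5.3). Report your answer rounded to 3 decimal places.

Conditional on each model, P(4.1 < X < 5.3): 1: 0.0941149; 2: 0.115385; 3: 0.0921721.
By total probability, P(4.1 < X < 5.3) = 0.48·0.0941149 + 0.25·0.115385 + 0.27·0.0921721 = 0.0989078.

0.099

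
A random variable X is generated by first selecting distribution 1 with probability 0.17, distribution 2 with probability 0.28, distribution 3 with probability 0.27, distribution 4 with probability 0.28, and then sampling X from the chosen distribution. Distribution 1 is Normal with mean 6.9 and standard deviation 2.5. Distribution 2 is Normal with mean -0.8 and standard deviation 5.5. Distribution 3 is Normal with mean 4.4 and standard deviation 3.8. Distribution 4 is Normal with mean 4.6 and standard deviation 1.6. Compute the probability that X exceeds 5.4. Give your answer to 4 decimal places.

Conditional on each component, P(X > 5.4): 1: 0.725747; 2: 0.129814; 3: 0.396214; 4: 0.308538.
By total probability, P(X > 5.4) = 0.17·0.725747 + 0.28·0.129814 + 0.27·0.396214 + 0.28·0.308538 = 0.353093.

0.3531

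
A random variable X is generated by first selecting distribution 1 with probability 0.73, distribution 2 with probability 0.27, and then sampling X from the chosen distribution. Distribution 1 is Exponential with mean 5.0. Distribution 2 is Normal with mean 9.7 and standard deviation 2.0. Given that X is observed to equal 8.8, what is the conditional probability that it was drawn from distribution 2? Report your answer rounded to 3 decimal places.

Likelihoods f(8.8 | ·): 1: 0.034409; 2: 0.180263.
Posterior ∝ prior × likelihood. Numerator for 2: 0.27·0.180263 = 0.0486711.
Normalizing constant: 0.73·0.034409 + 0.27·0.180263 = 0.0737897.
P(2 | observation) = 0.0486711 / 0.0737897 = 0.659593.

0.660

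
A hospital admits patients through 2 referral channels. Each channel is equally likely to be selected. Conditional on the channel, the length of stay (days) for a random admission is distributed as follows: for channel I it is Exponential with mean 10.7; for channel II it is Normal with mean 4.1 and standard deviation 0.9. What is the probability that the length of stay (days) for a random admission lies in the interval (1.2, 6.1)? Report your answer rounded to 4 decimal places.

0.6573

Conditional on each channel, P(1.2 < X < 6.1): I: 0.328438; II: 0.98623.
By total probability, P(1.2 < X < 6.1) = 0.5·0.328438 + 0.5·0.98623 = 0.657334.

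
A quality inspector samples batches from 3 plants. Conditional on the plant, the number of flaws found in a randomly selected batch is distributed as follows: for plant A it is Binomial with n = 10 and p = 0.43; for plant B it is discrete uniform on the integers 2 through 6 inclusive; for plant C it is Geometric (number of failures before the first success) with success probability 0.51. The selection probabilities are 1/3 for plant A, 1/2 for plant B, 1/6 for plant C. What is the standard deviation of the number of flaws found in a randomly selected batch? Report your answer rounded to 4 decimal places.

1.8802

Per component, A: μ=4.3, E[X²]=20.941; B: μ=4, E[X²]=18; C: μ=0.960784, E[X²]=2.807.
E[X] = 0.333333·4.3 + 0.5·4 + 0.166667·0.960784 = 3.59346.
E[X²] = 0.333333·20.941 + 0.5·18 + 0.166667·2.807 = 16.4482.
Var(X) = E[X²] − (E[X])² = 16.4482 − 12.913 = 3.53518.
SD(X) = √3.53518 = 1.88021.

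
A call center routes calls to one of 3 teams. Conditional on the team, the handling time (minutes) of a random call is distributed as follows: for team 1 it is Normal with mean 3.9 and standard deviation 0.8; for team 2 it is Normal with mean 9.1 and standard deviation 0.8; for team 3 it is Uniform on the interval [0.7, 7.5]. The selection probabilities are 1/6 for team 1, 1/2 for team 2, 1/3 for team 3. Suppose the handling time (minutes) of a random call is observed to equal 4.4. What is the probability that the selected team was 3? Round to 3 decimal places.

Likelihoods f(4.4 | ·): 1: 0.410201; 2: 1.59532e-08; 3: 0.147059.
Posterior ∝ prior × likelihood. Numerator for 3: 0.333333·0.147059 = 0.0490196.
Normalizing constant: 0.166667·0.410201 + 0.5·1.59532e-08 + 0.333333·0.147059 = 0.117386.
P(3 | observation) = 0.0490196 / 0.117386 = 0.417592.

0.418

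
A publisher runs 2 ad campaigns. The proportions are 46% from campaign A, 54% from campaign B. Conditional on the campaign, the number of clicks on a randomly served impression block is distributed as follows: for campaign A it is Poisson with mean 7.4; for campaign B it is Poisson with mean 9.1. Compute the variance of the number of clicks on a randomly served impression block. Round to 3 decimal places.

9.036

Per component, A: μ=7.4, E[X²]=62.16; B: μ=9.1, E[X²]=91.91.
E[X] = 0.46·7.4 + 0.54·9.1 = 8.318.
E[X²] = 0.46·62.16 + 0.54·91.91 = 78.225.
Var(X) = E[X²] − (E[X])² = 78.225 − 69.1891 = 9.03588.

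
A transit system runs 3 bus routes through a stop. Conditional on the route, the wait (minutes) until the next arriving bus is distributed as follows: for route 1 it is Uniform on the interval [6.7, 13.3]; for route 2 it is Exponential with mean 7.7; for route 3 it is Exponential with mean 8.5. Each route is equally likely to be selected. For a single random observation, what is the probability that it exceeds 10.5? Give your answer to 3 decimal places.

0.324

Conditional on each route, P(X > 10.5): 1: 0.424242; 2: 0.255729; 3: 0.290749.
By total probability, P(X > 10.5) = 0.333333·0.424242 + 0.333333·0.255729 + 0.333333·0.290749 = 0.323574.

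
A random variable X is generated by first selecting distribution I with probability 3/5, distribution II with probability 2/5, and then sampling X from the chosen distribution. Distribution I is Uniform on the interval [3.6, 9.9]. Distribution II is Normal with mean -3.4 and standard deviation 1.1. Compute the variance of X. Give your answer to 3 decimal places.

27.194

Per component, I: μ=6.75, E[X²]=48.87; II: μ=-3.4, E[X²]=12.77.
E[X] = 0.6·6.75 + 0.4·-3.4 = 2.69.
E[X²] = 0.6·48.87 + 0.4·12.77 = 34.43.
Var(X) = E[X²] − (E[X])² = 34.43 − 7.2361 = 27.1939.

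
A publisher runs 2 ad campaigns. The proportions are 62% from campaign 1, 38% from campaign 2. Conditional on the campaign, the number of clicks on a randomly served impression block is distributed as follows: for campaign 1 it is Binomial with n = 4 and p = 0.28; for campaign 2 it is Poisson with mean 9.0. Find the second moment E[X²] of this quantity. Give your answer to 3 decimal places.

For each component E[X²] = Var + (mean)², giving 1: 2.0608; 2: 90.
Overall E[X²] = 0.62·2.0608 + 0.38·90 = 35.4777.

35.478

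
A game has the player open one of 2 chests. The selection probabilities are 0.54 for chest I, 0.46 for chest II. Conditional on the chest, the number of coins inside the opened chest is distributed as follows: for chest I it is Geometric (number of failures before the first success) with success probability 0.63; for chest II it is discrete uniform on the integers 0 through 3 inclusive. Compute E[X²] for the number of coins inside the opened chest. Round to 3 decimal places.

For each component E[X²] = Var + (mean)², giving I: 1.27715; II: 3.5.
Overall E[X²] = 0.54·1.27715 + 0.46·3.5 = 2.29966.

2.300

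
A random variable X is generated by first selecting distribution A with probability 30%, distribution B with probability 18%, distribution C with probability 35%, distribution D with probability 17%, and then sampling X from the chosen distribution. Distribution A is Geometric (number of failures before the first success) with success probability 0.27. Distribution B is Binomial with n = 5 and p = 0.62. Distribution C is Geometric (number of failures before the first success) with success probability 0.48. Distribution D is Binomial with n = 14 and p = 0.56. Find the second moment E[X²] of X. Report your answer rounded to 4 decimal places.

For each component E[X²] = Var + (mean)², giving A: 17.3237; B: 10.788; C: 3.43056; D: 64.9152.
Overall E[X²] = 0.3·17.3237 + 0.18·10.788 + 0.35·3.43056 + 0.17·64.9152 = 19.3752.

19.3752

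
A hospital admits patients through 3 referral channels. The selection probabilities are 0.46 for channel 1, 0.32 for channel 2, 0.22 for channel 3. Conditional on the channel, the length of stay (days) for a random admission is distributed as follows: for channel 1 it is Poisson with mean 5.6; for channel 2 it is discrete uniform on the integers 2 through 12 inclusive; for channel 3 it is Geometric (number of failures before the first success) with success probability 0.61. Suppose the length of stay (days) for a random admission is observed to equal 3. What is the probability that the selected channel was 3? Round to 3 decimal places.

Likelihoods P(X=3 | ·): 1: 0.108234; 2: 0.0909091; 3: 0.0361846.
Posterior ∝ prior × likelihood. Numerator for 3: 0.22·0.0361846 = 0.00796061.
Normalizing constant: 0.46·0.108234 + 0.32·0.0909091 + 0.22·0.0361846 = 0.0868392.
P(3 | observation) = 0.00796061 / 0.0868392 = 0.0916707.

0.092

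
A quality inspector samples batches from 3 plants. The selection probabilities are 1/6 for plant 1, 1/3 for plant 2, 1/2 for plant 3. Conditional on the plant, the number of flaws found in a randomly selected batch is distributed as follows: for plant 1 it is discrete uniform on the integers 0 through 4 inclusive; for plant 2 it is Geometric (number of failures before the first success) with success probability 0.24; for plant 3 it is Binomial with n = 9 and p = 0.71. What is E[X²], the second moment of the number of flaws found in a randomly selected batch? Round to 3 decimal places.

30.083

For each component E[X²] = Var + (mean)², giving 1: 6; 2: 23.2222; 3: 42.6852.
Overall E[X²] = 0.166667·6 + 0.333333·23.2222 + 0.5·42.6852 = 30.0833.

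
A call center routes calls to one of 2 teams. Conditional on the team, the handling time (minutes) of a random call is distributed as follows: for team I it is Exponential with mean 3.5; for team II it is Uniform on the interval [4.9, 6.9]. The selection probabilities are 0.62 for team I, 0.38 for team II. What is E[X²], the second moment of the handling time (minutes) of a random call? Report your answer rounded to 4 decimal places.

For each component E[X²] = Var + (mean)², giving I: 24.5; II: 35.1433.
Overall E[X²] = 0.62·24.5 + 0.38·35.1433 = 28.5445.

28.5445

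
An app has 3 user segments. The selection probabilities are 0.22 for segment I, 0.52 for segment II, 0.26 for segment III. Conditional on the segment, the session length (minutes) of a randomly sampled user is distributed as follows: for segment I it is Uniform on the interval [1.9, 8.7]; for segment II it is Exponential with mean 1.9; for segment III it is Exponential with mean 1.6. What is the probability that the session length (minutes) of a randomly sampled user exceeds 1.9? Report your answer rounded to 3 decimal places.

Conditional on each segment, P(X > 1.9): I: 1; II: 0.367879; III: 0.304983.
By total probability, P(X > 1.9) = 0.22·1 + 0.52·0.367879 + 0.26·0.304983 = 0.490593.

0.491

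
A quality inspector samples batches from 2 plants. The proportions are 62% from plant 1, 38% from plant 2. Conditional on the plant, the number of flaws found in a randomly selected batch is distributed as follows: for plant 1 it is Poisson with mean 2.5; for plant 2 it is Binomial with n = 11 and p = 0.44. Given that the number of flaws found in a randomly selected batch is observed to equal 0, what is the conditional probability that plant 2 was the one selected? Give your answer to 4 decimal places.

Likelihoods P(X=0 | ·): 1: 0.082085; 2: 0.00169851.
Posterior ∝ prior × likelihood. Numerator for 2: 0.38·0.00169851 = 0.000645434.
Normalizing constant: 0.62·0.082085 + 0.38·0.00169851 = 0.0515381.
P(2 | observation) = 0.000645434 / 0.0515381 = 0.0125234.

0.0125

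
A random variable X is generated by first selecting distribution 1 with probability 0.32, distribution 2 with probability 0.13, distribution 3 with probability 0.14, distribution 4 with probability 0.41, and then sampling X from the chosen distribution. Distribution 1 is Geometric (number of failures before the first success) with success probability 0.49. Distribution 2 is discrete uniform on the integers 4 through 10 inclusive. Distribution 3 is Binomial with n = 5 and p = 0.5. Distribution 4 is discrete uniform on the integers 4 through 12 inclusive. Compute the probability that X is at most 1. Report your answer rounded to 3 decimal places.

0.263

Conditional on each component, P(X ≤ 1): 1: 0.7399; 2: 0; 3: 0.1875; 4: 0.
By total probability, P(X ≤ 1) = 0.32·0.7399 + 0.13·0 + 0.14·0.1875 + 0.41·0 = 0.263018.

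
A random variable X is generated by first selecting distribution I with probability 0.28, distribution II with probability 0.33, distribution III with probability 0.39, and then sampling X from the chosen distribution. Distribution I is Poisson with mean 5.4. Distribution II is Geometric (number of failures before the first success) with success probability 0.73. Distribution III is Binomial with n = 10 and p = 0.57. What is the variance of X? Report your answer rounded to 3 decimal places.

8.639

Per component, I: μ=5.4, E[X²]=34.56; II: μ=0.369863, E[X²]=0.64346; III: μ=5.7, E[X²]=34.941.
E[X] = 0.28·5.4 + 0.33·0.369863 + 0.39·5.7 = 3.85705.
E[X²] = 0.28·34.56 + 0.33·0.64346 + 0.39·34.941 = 23.5161.
Var(X) = E[X²] − (E[X])² = 23.5161 − 14.8769 = 8.63926.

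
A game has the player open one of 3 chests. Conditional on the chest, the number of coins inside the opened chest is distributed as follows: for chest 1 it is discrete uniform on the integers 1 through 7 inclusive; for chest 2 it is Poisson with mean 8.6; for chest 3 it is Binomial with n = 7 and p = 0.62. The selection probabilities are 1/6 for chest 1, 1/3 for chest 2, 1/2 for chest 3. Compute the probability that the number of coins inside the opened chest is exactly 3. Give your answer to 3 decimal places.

0.117

Conditional on each chest, P(X = 3): 1: 0.142857; 2: 0.0195169; 3: 0.173931.
By total probability, P(X = 3) = 0.166667·0.142857 + 0.333333·0.0195169 + 0.5·0.173931 = 0.117281.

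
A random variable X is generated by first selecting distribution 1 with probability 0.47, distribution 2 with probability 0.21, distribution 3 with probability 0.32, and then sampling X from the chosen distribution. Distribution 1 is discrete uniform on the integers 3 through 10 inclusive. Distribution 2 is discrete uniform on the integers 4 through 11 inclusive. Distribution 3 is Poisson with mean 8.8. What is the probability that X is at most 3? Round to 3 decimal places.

Conditional on each component, P(X ≤ 3): 1: 0.125; 2: 0; 3: 0.0244336.
By total probability, P(X ≤ 3) = 0.47·0.125 + 0.21·0 + 0.32·0.0244336 = 0.0665688.

0.067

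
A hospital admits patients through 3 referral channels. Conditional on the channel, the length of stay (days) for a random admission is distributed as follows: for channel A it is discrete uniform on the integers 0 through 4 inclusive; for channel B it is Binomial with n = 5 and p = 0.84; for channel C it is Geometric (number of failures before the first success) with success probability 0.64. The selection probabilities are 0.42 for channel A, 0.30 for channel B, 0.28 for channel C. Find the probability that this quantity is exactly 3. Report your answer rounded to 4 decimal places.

Conditional on each channel, P(X = 3): A: 0.2; B: 0.151732; C: 0.0298598.
By total probability, P(X = 3) = 0.42·0.2 + 0.3·0.151732 + 0.28·0.0298598 = 0.13788.

0.1379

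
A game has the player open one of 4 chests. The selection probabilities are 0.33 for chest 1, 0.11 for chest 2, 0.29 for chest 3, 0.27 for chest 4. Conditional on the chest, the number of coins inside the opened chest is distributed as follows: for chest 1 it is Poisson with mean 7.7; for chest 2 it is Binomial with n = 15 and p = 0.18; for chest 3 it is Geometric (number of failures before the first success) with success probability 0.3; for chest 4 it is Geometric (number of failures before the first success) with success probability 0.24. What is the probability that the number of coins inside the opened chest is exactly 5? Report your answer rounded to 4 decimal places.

Conditional on each chest, P(X = 5): 1: 0.102142; 2: 0.0779931; 3: 0.050421; 4: 0.0608526.
By total probability, P(X = 5) = 0.33·0.102142 + 0.11·0.0779931 + 0.29·0.050421 + 0.27·0.0608526 = 0.0733384.

0.0733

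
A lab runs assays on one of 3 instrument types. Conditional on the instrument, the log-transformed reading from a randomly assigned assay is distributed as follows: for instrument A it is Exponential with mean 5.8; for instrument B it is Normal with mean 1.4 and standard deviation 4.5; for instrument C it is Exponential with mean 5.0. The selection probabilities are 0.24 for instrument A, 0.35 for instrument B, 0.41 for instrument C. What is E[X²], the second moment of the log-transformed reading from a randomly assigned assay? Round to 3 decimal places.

For each component E[X²] = Var + (mean)², giving A: 67.28; B: 22.21; C: 50.
Overall E[X²] = 0.24·67.28 + 0.35·22.21 + 0.41·50 = 44.4207.

44.421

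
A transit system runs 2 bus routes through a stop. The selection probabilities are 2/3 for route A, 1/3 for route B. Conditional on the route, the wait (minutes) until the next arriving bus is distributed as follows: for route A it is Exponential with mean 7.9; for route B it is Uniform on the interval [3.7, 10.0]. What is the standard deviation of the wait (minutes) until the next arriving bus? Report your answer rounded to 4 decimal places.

6.5539

Per component, A: μ=7.9, E[X²]=124.82; B: μ=6.85, E[X²]=50.23.
E[X] = 0.666667·7.9 + 0.333333·6.85 = 7.55.
E[X²] = 0.666667·124.82 + 0.333333·50.23 = 99.9567.
Var(X) = E[X²] − (E[X])² = 99.9567 − 57.0025 = 42.9542.
SD(X) = √42.9542 = 6.55394.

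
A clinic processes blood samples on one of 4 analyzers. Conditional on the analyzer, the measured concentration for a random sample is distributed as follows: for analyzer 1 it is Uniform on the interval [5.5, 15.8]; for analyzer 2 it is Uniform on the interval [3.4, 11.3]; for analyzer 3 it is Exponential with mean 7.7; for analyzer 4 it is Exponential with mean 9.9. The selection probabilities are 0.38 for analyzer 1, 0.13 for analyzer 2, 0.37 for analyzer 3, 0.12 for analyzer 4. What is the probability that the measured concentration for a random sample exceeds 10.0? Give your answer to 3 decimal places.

0.380

Conditional on each analyzer, P(X > 10.0): 1: 0.563107; 2: 0.164557; 3: 0.272886; 4: 0.364182.
By total probability, P(X > 10.0) = 0.38·0.563107 + 0.13·0.164557 + 0.37·0.272886 + 0.12·0.364182 = 0.380043.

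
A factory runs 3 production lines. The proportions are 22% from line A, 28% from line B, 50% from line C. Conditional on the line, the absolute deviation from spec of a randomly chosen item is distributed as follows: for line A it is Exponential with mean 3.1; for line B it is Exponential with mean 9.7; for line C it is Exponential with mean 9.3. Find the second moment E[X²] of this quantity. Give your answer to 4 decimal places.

For each component E[X²] = Var + (mean)², giving A: 19.22; B: 188.18; C: 172.98.
Overall E[X²] = 0.22·19.22 + 0.28·188.18 + 0.5·172.98 = 143.409.

143.4088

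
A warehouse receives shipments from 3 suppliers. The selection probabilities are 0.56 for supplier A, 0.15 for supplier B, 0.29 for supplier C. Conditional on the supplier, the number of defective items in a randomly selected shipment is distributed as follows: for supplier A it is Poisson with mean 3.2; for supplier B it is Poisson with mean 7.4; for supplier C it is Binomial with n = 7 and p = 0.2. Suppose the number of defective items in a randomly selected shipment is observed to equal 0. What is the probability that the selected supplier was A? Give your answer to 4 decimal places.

Likelihoods P(X=0 | ·): A: 0.0407622; B: 0.000611253; C: 0.209715.
Posterior ∝ prior × likelihood. Numerator for A: 0.56·0.0407622 = 0.0228268.
Normalizing constant: 0.56·0.0407622 + 0.15·0.000611253 + 0.29·0.209715 = 0.0837359.
P(A | observation) = 0.0228268 / 0.0837359 = 0.272605.

0.2726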